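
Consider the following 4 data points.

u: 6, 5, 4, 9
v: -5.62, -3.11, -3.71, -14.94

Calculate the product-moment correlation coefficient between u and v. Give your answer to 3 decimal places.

n = 4, Σx = 24, Σy = -27.38, Σxy = -198.57, Σx² = 158, Σy² = 278.2242
Sxx = Σx² − (Σx)²/n = 158 − 144 = 14
Sxy = Σxy − (Σx)(Σy)/n = -198.57 − (-164.28) = -34.29
Syy = Σy² − (Σy)²/n = 278.2242 − 187.4161 = 90.8081
r = Sxy/√(Sxx·Syy) = -34.29/√(1271.3134) = -34.29/35.655482 = -0.961703

-0.962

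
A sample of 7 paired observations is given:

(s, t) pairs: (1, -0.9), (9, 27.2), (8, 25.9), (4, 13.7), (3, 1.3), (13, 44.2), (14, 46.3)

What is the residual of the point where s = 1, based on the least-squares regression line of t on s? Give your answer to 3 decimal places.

0.665

n = 7, Σx = 52, Σy = 157.7, Σxy = 1732.6, Σx² = 536
Sxx = Σx² − (Σx)²/n = 536 − 386.285714 = 149.714286
Sxy = Σxy − (Σx)(Σy)/n = 1732.6 − 1171.485714 = 561.114286
b = Sxy/Sxx = 561.114286/149.714286 = 3.747901
a = ȳ − b·x̄ = 22.528571 − 3.747901·7.428571 = -5.312977
ŷ(1) = -5.312977 + 3.747901·1 = -1.565076
residual = y − ŷ = -0.9 − (-1.565076) = 0.665076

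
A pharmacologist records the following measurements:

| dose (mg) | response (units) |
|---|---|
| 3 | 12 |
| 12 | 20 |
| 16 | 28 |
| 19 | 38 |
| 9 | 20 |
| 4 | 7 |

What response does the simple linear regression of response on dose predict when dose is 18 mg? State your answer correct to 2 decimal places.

33.30

n = 6, Σx = 63, Σy = 125, Σxy = 1654, Σx² = 867
Sxx = Σx² − (Σx)²/n = 867 − 661.5 = 205.5
Sxy = Σxy − (Σx)(Σy)/n = 1654 − 1312.5 = 341.5
b = Sxy/Sxx = 341.5/205.5 = 1.661800
a = ȳ − b·x̄ = 20.833333 − 1.661800·10.5 = 3.384428
ŷ(18) = a + b·18 = 3.384428 + 1.661800·18 = 33.296837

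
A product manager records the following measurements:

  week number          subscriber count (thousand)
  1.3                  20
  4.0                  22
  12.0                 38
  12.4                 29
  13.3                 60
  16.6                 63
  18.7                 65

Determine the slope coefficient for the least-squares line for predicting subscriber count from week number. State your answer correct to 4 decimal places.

2.7580

n = 7, Σx = 78.3, Σy = 297, Σxy = 3988.9, Σx² = 1117.59
Sxx = Σx² − (Σx)²/n = 1117.59 − 875.841429 = 241.748571
Sxy = Σxy − (Σx)(Σy)/n = 3988.9 − 3322.157143 = 666.742857
b = Sxy/Sxx = 666.742857/241.748571 = 2.758001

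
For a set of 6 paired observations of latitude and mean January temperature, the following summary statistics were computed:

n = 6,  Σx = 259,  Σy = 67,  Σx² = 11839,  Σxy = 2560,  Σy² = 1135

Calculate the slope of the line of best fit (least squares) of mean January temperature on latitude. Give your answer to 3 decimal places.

-0.504

Sxx = Σx² − (Σx)²/n = 11839 − 11180.166667 = 658.833333
Sxy = Σxy − (Σx)(Σy)/n = 2560 − 2892.166667 = -332.166667
b = Sxy/Sxx = -332.166667/658.833333 = -0.504174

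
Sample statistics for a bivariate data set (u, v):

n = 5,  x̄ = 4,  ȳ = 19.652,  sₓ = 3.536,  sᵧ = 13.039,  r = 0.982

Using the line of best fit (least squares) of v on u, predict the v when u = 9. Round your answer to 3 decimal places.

b = r · sᵧ/sₓ = 0.982 · 13.039/3.536 = 3.621125
a = ȳ − b·x̄ = 19.652 − 3.621125·4 = 5.1675
ŷ(9) = a + b·9 = 5.1675 + 3.621125·9 = 37.757625

37.758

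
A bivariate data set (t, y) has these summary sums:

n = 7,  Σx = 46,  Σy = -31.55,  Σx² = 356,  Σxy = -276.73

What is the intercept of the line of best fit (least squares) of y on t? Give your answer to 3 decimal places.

3.983

Sxx = Σx² − (Σx)²/n = 356 − 302.285714 = 53.714286
Sxy = Σxy − (Σx)(Σy)/n = -276.73 − (-207.328571) = -69.401429
b = Sxy/Sxx = -69.401429/53.714286 = -1.292048
a = ȳ − b·x̄ = -4.507143 − (-1.292048)·6.571429 = 3.983457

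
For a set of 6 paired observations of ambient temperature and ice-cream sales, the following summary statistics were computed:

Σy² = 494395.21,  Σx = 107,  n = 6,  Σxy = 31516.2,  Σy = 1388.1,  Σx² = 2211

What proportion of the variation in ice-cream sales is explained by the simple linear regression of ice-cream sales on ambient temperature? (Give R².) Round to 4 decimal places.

0.8714

Sxx = Σx² − (Σx)²/n = 2211 − 1908.166667 = 302.833333
Sxy = Σxy − (Σx)(Σy)/n = 31516.2 − 24754.45 = 6761.75
Syy = Σy² − (Σy)²/n = 494395.21 − 321136.935 = 173258.275
R² = Sxy²/(Sxx·Syy) = (6761.75)²/(302.833333·173258.275) = 0.871406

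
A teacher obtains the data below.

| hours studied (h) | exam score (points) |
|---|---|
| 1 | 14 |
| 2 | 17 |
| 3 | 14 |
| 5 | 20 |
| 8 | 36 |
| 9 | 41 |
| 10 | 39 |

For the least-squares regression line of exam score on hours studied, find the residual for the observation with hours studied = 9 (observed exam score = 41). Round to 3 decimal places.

3.450

n = 7, Σx = 38, Σy = 181, Σxy = 1237, Σx² = 284
Sxx = Σx² − (Σx)²/n = 284 − 206.285714 = 77.714286
Sxy = Σxy − (Σx)(Σy)/n = 1237 − 982.571429 = 254.428571
b = Sxy/Sxx = 254.428571/77.714286 = 3.273897
a = ȳ − b·x̄ = 25.857143 − 3.273897·5.428571 = 8.084559
ŷ(9) = 8.084559 + 3.273897·9 = 37.549632
residual = y − ŷ = 41 − 37.549632 = 3.450368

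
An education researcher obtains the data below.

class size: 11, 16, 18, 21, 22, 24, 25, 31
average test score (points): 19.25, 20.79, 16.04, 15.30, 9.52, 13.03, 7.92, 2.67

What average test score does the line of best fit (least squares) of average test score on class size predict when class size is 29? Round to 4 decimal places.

n = 8, Σx = 168, Σy = 104.52, Σxy = 1957.34, Σx² = 3788
Sxx = Σx² − (Σx)²/n = 3788 − 3528 = 260
Sxy = Σxy − (Σx)(Σy)/n = 1957.34 − 2194.92 = -237.58
b = Sxy/Sxx = -237.58/260 = -0.913769
a = ȳ − b·x̄ = 13.065 − (-0.913769)·21 = 32.254154
ŷ(29) = a + b·29 = 32.254154 + (-0.913769)·29 = 5.754846

5.7548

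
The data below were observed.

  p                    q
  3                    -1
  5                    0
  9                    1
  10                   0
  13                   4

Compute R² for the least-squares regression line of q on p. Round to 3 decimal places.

n = 5, Σx = 40, Σy = 4, Σxy = 58, Σx² = 384, Σy² = 18
Sxx = Σx² − (Σx)²/n = 384 − 320 = 64
Sxy = Σxy − (Σx)(Σy)/n = 58 − 32 = 26
Syy = Σy² − (Σy)²/n = 18 − 3.2 = 14.8
R² = Sxy²/(Sxx·Syy) = (26)²/(64·14.8) = 0.713682

0.714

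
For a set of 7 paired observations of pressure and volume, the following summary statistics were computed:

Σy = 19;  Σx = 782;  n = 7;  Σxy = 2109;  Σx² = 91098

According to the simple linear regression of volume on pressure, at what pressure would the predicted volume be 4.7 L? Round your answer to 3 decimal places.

-435.131

Sxx = Σx² − (Σx)²/n = 91098 − 87360.571429 = 3737.428571
Sxy = Σxy − (Σx)(Σy)/n = 2109 − 2122.571429 = -13.571429
b = Sxy/Sxx = -13.571429/3737.428571 = -0.003631
a = ȳ − b·x̄ = 2.714286 − (-0.003631)·111.714286 = 3.119945
Set a + b·x = 4.7: x = (4.7 − 3.119945) / (-0.003631) = -435.130526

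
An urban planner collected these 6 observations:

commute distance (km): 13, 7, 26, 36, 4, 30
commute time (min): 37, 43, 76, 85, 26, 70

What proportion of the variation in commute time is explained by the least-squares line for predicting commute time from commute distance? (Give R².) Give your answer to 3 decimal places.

0.917

n = 6, Σx = 116, Σy = 337, Σxy = 8022, Σx² = 3106, Σy² = 21795
Sxx = Σx² − (Σx)²/n = 3106 − 2242.666667 = 863.333333
Sxy = Σxy − (Σx)(Σy)/n = 8022 − 6515.333333 = 1506.666667
Syy = Σy² − (Σy)²/n = 21795 − 18928.166667 = 2866.833333
R² = Sxy²/(Sxx·Syy) = (1506.666667)²/(863.333333·2866.833333) = 0.917178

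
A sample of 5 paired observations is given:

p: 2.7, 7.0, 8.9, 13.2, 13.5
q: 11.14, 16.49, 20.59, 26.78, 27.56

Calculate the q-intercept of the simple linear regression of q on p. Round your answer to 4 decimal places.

n = 5, Σx = 45.3, Σy = 102.56, Σxy = 1054.315, Σx² = 491.99
Sxx = Σx² − (Σx)²/n = 491.99 − 410.418 = 81.572
Sxy = Σxy − (Σx)(Σy)/n = 1054.315 − 929.1936 = 125.1214
b = Sxy/Sxx = 125.1214/81.572 = 1.533877
a = ȳ − b·x̄ = 20.512 − 1.533877·9.06 = 6.615076

6.6151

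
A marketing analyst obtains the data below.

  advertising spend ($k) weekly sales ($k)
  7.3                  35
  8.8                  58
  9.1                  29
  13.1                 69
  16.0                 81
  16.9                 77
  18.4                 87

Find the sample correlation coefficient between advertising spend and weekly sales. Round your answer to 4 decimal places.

0.9103

n = 7, Σx = 89.6, Σy = 436, Σxy = 6131.8, Σx² = 1265.32, Σy² = 30250
Sxx = Σx² − (Σx)²/n = 1265.32 − 1146.88 = 118.44
Sxy = Σxy − (Σx)(Σy)/n = 6131.8 − 5580.8 = 551
Syy = Σy² − (Σy)²/n = 30250 − 27156.571429 = 3093.428571
r = Sxy/√(Sxx·Syy) = 551/√(366385.68) = 551/605.298009 = 0.910295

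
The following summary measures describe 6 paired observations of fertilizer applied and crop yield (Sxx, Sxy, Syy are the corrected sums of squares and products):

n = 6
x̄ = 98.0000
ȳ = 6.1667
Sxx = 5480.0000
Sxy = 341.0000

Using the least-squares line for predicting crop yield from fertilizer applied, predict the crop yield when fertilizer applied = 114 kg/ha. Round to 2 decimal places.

b = Sxy/Sxx = 341/5480 = 0.062226
a = ȳ − b·x̄ = 6.1667 − 0.062226·98 = 0.068525
ŷ(114) = a + b·114 = 0.068525 + 0.062226·114 = 7.162320

7.16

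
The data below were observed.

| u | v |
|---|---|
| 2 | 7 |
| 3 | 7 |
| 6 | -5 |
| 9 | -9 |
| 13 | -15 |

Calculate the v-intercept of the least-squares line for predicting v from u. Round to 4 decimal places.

n = 5, Σx = 33, Σy = -15, Σxy = -271, Σx² = 299
Sxx = Σx² − (Σx)²/n = 299 − 217.8 = 81.2
Sxy = Σxy − (Σx)(Σy)/n = -271 − (-99) = -172
b = Sxy/Sxx = -172/81.2 = -2.118227
a = ȳ − b·x̄ = -3 − (-2.118227)·6.6 = 10.980296

10.9803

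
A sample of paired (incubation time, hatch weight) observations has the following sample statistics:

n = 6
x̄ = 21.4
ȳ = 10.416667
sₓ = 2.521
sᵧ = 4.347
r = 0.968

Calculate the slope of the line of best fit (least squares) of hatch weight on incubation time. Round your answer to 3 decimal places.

1.669

b = r · sᵧ/sₓ = 0.968 · 4.347/2.521 = 1.669138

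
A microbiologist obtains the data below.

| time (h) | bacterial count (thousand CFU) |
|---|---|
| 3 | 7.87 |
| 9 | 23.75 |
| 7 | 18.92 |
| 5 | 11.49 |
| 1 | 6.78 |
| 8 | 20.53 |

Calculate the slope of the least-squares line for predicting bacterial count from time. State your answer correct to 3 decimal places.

2.251

n = 6, Σx = 33, Σy = 89.34, Σxy = 598.27, Σx² = 229
Sxx = Σx² − (Σx)²/n = 229 − 181.5 = 47.5
Sxy = Σxy − (Σx)(Σy)/n = 598.27 − 491.37 = 106.9
b = Sxy/Sxx = 106.9/47.5 = 2.250526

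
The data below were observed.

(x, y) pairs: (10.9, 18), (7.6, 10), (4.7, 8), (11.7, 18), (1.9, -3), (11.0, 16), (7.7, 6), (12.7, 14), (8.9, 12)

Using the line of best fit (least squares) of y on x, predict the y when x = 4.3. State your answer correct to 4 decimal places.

n = 9, Σx = 77.1, Σy = 99, Σxy = 1021.5, Σx² = 759.95
Sxx = Σx² − (Σx)²/n = 759.95 − 660.49 = 99.46
Sxy = Σxy − (Σx)(Σy)/n = 1021.5 − 848.1 = 173.4
b = Sxy/Sxx = 173.4/99.46 = 1.743414
a = ȳ − b·x̄ = 11 − 1.743414·8.566667 = -3.935250
ŷ(4.3) = a + b·4.3 = -3.935250 + 1.743414·4.3 = 3.561432

3.5614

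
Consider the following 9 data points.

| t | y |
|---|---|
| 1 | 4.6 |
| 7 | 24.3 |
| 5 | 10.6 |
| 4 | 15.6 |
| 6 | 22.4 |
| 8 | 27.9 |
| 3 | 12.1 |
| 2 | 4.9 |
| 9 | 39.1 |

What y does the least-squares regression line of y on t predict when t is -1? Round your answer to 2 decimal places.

-5.88

n = 9, Σx = 45, Σy = 161.5, Σxy = 1045.7, Σx² = 285
Sxx = Σx² − (Σx)²/n = 285 − 225 = 60
Sxy = Σxy − (Σx)(Σy)/n = 1045.7 − 807.5 = 238.2
b = Sxy/Sxx = 238.2/60 = 3.97
a = ȳ − b·x̄ = 17.944444 − 3.97·5 = -1.905556
ŷ(-1) = a + b·-1 = -1.905556 + 3.97·(-1) = -5.875556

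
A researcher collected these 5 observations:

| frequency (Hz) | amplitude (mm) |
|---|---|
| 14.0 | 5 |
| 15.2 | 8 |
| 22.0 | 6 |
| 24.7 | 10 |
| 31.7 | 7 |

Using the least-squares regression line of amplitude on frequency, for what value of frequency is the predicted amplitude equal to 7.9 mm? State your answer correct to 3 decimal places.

29.806

n = 5, Σx = 107.6, Σy = 36, Σxy = 792.5, Σx² = 2526.02
Sxx = Σx² − (Σx)²/n = 2526.02 − 2315.552 = 210.468
Sxy = Σxy − (Σx)(Σy)/n = 792.5 − 774.72 = 17.78
b = Sxy/Sxx = 17.78/210.468 = 0.084478
a = ȳ − b·x̄ = 7.2 − 0.084478·21.52 = 5.382025
Set a + b·x = 7.9: x = (7.9 − 5.382025) / 0.084478 = 29.806142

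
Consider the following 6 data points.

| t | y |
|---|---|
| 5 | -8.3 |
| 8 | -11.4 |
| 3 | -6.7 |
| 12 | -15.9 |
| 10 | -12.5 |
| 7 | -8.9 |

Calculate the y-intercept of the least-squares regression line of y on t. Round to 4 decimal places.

n = 6, Σx = 45, Σy = -63.7, Σxy = -530.9, Σx² = 391
Sxx = Σx² − (Σx)²/n = 391 − 337.5 = 53.5
Sxy = Σxy − (Σx)(Σy)/n = -530.9 − (-477.75) = -53.15
b = Sxy/Sxx = -53.15/53.5 = -0.993458
a = ȳ − b·x̄ = -10.616667 − (-0.993458)·7.5 = -3.165732

-3.1657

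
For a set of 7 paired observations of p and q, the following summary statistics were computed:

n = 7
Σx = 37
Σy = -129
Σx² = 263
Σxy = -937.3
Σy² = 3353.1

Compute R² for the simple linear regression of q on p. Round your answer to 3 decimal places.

0.992

Sxx = Σx² − (Σx)²/n = 263 − 195.571429 = 67.428571
Sxy = Σxy − (Σx)(Σy)/n = -937.3 − (-681.857143) = -255.442857
Syy = Σy² − (Σy)²/n = 3353.1 − 2377.285714 = 975.814286
R² = Sxy²/(Sxx·Syy) = (-255.442857)²/(67.428571·975.814286) = 0.991691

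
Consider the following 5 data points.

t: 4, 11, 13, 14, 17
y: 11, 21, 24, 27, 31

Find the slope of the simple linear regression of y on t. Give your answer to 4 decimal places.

1.5485

n = 5, Σx = 59, Σy = 114, Σxy = 1492, Σx² = 791
Sxx = Σx² − (Σx)²/n = 791 − 696.2 = 94.8
Sxy = Σxy − (Σx)(Σy)/n = 1492 − 1345.2 = 146.8
b = Sxy/Sxx = 146.8/94.8 = 1.548523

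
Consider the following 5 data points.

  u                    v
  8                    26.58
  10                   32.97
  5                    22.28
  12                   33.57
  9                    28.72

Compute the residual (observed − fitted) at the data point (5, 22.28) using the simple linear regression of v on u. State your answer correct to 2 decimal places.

n = 5, Σx = 44, Σy = 144.12, Σxy = 1315.06, Σx² = 414
Sxx = Σx² − (Σx)²/n = 414 − 387.2 = 26.8
Sxy = Σxy − (Σx)(Σy)/n = 1315.06 − 1268.256 = 46.804
b = Sxy/Sxx = 46.804/26.8 = 1.746418
a = ȳ − b·x̄ = 28.824 − 1.746418·8.8 = 13.455522
ŷ(5) = 13.455522 + 1.746418·5 = 22.187612
residual = y − ŷ = 22.28 − 22.187612 = 0.092388

0.09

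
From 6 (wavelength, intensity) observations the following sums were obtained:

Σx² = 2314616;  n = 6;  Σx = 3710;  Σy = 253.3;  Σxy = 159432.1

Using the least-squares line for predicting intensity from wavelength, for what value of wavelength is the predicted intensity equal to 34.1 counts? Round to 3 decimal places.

Sxx = Σx² − (Σx)²/n = 2314616 − 2294016.666667 = 20599.333333
Sxy = Σxy − (Σx)(Σy)/n = 159432.1 − 156623.833333 = 2808.266667
b = Sxy/Sxx = 2808.266667/20599.333333 = 0.136328
a = ȳ − b·x̄ = 42.216667 − 0.136328·618.333333 = -42.079503
Set a + b·x = 34.1: x = (34.1 − (-42.079503)) / 0.136328 = 558.795568

558.796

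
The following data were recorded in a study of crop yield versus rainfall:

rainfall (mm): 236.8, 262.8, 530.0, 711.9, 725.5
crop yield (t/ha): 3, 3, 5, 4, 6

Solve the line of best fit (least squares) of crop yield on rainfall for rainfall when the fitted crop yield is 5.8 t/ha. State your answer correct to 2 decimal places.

n = 5, Σx = 2467, Σy = 21, Σxy = 11349.4, Σx² = 1439189.94
Sxx = Σx² − (Σx)²/n = 1439189.94 − 1217217.8 = 221972.14
Sxy = Σxy − (Σx)(Σy)/n = 11349.4 − 10361.4 = 988
b = Sxy/Sxx = 988/221972.14 = 0.004451
a = ȳ − b·x̄ = 4.2 − 0.004451·493.4 = 2.003872
Set a + b·x = 5.8: x = (5.8 − 2.003872) / 0.004451 = 852.869053

852.87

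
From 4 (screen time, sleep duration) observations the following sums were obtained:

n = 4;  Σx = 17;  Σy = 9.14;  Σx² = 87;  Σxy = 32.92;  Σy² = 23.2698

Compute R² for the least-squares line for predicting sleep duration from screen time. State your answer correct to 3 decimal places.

Sxx = Σx² − (Σx)²/n = 87 − 72.25 = 14.75
Sxy = Σxy − (Σx)(Σy)/n = 32.92 − 38.845 = -5.925
Syy = Σy² − (Σy)²/n = 23.2698 − 20.8849 = 2.3849
R² = Sxy²/(Sxx·Syy) = (-5.925)²/(14.75·2.3849) = 0.997963

0.998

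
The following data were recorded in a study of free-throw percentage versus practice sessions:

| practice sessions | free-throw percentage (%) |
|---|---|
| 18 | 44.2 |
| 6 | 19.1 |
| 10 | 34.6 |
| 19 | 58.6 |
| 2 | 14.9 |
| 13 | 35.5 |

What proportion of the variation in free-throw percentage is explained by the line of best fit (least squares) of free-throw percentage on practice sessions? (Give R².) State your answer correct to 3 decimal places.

n = 6, Σx = 68, Σy = 206.9, Σxy = 2860.9, Σx² = 994, Σy² = 8431.83
Sxx = Σx² − (Σx)²/n = 994 − 770.666667 = 223.333333
Sxy = Σxy − (Σx)(Σy)/n = 2860.9 − 2344.866667 = 516.033333
Syy = Σy² − (Σy)²/n = 8431.83 − 7134.601667 = 1297.228333
R² = Sxy²/(Sxx·Syy) = (516.033333)²/(223.333333·1297.228333) = 0.919148

0.919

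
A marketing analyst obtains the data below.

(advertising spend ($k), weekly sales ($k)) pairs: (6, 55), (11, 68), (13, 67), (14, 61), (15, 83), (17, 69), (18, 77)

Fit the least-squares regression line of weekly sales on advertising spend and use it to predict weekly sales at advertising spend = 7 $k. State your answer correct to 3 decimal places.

57.961

n = 7, Σx = 94, Σy = 480, Σxy = 6607, Σx² = 1360
Sxx = Σx² − (Σx)²/n = 1360 − 1262.285714 = 97.714286
Sxy = Σxy − (Σx)(Σy)/n = 6607 − 6445.714286 = 161.285714
b = Sxy/Sxx = 161.285714/97.714286 = 1.650585
a = ȳ − b·x̄ = 68.571429 − 1.650585·13.428571 = 46.406433
ŷ(7) = a + b·7 = 46.406433 + 1.650585·7 = 57.960526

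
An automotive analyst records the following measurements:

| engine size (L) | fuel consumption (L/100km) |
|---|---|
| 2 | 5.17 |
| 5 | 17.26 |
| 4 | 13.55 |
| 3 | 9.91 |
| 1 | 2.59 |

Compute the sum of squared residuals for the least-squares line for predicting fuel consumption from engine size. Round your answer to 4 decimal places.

0.8133

n = 5, Σx = 15, Σy = 48.48, Σxy = 183.16, Σx² = 55, Σy² = 613.1552
Sxx = Σx² − (Σx)²/n = 55 − 45 = 10
Sxy = Σxy − (Σx)(Σy)/n = 183.16 − 145.44 = 37.72
Syy = Σy² − (Σy)²/n = 613.1552 − 470.06208 = 143.09312
b = Sxy/Sxx = 37.72/10 = 3.772
SSE = Syy − b·Sxy = 143.09312 − 3.772·37.72 = 0.81328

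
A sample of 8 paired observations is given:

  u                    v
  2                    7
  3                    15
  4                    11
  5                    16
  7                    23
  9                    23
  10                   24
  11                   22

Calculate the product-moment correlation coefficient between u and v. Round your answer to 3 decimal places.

0.891

n = 8, Σx = 51, Σy = 141, Σxy = 1033, Σx² = 405, Σy² = 2769
Sxx = Σx² − (Σx)²/n = 405 − 325.125 = 79.875
Sxy = Σxy − (Σx)(Σy)/n = 1033 − 898.875 = 134.125
Syy = Σy² − (Σy)²/n = 2769 − 2485.125 = 283.875
r = Sxy/√(Sxx·Syy) = 134.125/√(22674.515625) = 134.125/150.580595 = 0.890719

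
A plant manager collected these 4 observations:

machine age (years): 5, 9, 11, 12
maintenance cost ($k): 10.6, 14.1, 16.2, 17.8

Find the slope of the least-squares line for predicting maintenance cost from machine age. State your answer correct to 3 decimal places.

0.999

n = 4, Σx = 37, Σy = 58.7, Σxy = 571.7, Σx² = 371
Sxx = Σx² − (Σx)²/n = 371 − 342.25 = 28.75
Sxy = Σxy − (Σx)(Σy)/n = 571.7 − 542.975 = 28.725
b = Sxy/Sxx = 28.725/28.75 = 0.999130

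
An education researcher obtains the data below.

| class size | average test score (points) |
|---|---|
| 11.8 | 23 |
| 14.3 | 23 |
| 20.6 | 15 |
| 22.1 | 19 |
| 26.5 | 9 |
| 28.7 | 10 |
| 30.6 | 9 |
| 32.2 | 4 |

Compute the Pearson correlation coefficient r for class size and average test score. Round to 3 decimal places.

n = 8, Σx = 186.8, Σy = 112, Σxy = 2258.9, Σx² = 4755.64, Σy² = 1922
Sxx = Σx² − (Σx)²/n = 4755.64 − 4361.78 = 393.86
Sxy = Σxy − (Σx)(Σy)/n = 2258.9 − 2615.2 = -356.3
Syy = Σy² − (Σy)²/n = 1922 − 1568 = 354
r = Sxy/√(Sxx·Syy) = -356.3/√(139426.44) = -356.3/373.398500 = -0.954208

-0.954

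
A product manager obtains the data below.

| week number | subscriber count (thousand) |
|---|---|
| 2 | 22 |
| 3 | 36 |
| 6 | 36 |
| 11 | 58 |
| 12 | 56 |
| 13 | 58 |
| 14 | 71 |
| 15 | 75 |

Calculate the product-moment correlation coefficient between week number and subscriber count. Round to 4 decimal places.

n = 8, Σx = 76, Σy = 412, Σxy = 4551, Σx² = 904, Σy² = 23606
Sxx = Σx² − (Σx)²/n = 904 − 722 = 182
Sxy = Σxy − (Σx)(Σy)/n = 4551 − 3914 = 637
Syy = Σy² − (Σy)²/n = 23606 − 21218 = 2388
r = Sxy/√(Sxx·Syy) = 637/√(434616) = 637/659.254124 = 0.966243

0.9662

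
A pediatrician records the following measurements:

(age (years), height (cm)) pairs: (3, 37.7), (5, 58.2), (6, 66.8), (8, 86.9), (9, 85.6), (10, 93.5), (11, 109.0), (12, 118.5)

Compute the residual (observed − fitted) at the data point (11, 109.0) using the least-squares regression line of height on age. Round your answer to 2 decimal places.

n = 8, Σx = 64, Σy = 656.2, Σxy = 5826.5, Σx² = 580
Sxx = Σx² − (Σx)²/n = 580 − 512 = 68
Sxy = Σxy − (Σx)(Σy)/n = 5826.5 − 5249.6 = 576.9
b = Sxy/Sxx = 576.9/68 = 8.483824
a = ȳ − b·x̄ = 82.025 − 8.483824·8 = 14.154412
ŷ(11) = 14.154412 + 8.483824·11 = 107.476471
residual = y − ŷ = 109.0 − 107.476471 = 1.523529

1.52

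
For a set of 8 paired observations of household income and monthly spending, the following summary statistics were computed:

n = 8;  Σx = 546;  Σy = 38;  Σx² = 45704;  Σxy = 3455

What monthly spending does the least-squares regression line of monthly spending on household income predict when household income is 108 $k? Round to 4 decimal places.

Sxx = Σx² − (Σx)²/n = 45704 − 37264.5 = 8439.5
Sxy = Σxy − (Σx)(Σy)/n = 3455 − 2593.5 = 861.5
b = Sxy/Sxx = 861.5/8439.5 = 0.102080
a = ȳ − b·x̄ = 4.75 − 0.102080·68.25 = -2.216926
ŷ(108) = a + b·108 = -2.216926 + 0.102080·108 = 8.807660

8.8077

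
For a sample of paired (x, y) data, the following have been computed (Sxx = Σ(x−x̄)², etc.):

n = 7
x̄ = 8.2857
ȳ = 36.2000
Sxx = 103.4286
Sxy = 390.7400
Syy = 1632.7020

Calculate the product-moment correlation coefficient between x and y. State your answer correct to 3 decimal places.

r = Sxy/√(Sxx·Syy) = 390.74/√(168868.082077) = 390.74/410.935618 = 0.950855

0.951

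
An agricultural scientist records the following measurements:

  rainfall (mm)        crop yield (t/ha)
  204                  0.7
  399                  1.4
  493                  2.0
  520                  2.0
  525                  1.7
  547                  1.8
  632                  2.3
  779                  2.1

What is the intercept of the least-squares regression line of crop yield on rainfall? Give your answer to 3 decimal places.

n = 8, Σx = 4099, Σy = 14, Σxy = 7694, Σx² = 2295365
Sxx = Σx² − (Σx)²/n = 2295365 − 2100225.125 = 195139.875
Sxy = Σxy − (Σx)(Σy)/n = 7694 − 7173.25 = 520.75
b = Sxy/Sxx = 520.75/195139.875 = 0.002669
a = ȳ − b·x̄ = 1.75 − 0.002669·512.375 = 0.382677

0.383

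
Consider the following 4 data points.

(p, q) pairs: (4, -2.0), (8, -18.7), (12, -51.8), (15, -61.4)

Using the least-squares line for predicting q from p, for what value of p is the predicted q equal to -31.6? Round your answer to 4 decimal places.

9.4234

n = 4, Σx = 39, Σy = -133.9, Σxy = -1700.2, Σx² = 449
Sxx = Σx² − (Σx)²/n = 449 − 380.25 = 68.75
Sxy = Σxy − (Σx)(Σy)/n = -1700.2 − (-1305.525) = -394.675
b = Sxy/Sxx = -394.675/68.75 = -5.740727
a = ȳ − b·x̄ = -33.475 − (-5.740727)·9.75 = 22.497091
Set a + b·x = -31.6: x = (-31.6 − 22.497091) / (-5.740727) = 9.423386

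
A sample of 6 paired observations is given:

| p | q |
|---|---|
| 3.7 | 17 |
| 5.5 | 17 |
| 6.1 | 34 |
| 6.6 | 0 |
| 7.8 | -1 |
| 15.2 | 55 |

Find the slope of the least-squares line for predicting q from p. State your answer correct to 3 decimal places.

3.462

n = 6, Σx = 44.9, Σy = 122, Σxy = 1192, Σx² = 416.59
Sxx = Σx² − (Σx)²/n = 416.59 − 336.001667 = 80.588333
Sxy = Σxy − (Σx)(Σy)/n = 1192 − 912.966667 = 279.033333
b = Sxy/Sxx = 279.033333/80.588333 = 3.462453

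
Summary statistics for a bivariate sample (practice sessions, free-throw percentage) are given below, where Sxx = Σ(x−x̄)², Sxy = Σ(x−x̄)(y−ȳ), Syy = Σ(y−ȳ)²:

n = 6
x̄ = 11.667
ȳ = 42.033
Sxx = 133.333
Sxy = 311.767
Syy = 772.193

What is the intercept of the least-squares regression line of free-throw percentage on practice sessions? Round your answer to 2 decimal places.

b = Sxy/Sxx = 311.767/133.333 = 2.338258
a = ȳ − b·x̄ = 42.033 − 2.338258·11.667 = 14.752540

14.75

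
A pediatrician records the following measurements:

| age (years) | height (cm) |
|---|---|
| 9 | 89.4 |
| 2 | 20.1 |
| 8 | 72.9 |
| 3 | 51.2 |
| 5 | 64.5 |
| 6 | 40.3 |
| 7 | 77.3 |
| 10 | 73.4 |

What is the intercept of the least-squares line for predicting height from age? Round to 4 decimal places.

20.1324

n = 8, Σx = 50, Σy = 489.1, Σxy = 3421, Σx² = 368
Sxx = Σx² − (Σx)²/n = 368 − 312.5 = 55.5
Sxy = Σxy − (Σx)(Σy)/n = 3421 − 3056.875 = 364.125
b = Sxy/Sxx = 364.125/55.5 = 6.560811
a = ȳ − b·x̄ = 61.1375 − 6.560811·6.25 = 20.132432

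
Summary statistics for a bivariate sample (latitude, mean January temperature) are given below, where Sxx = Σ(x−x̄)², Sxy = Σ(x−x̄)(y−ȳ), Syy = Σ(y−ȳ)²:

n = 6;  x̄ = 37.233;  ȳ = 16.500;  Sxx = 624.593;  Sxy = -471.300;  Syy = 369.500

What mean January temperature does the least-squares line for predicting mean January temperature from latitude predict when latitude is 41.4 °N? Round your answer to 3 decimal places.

b = Sxy/Sxx = -471.3/624.593 = -0.754571
a = ȳ − b·x̄ = 16.5 − (-0.754571)·37.233 = 44.594956
ŷ(41.4) = a + b·41.4 = 44.594956 + (-0.754571)·41.4 = 13.355701

13.356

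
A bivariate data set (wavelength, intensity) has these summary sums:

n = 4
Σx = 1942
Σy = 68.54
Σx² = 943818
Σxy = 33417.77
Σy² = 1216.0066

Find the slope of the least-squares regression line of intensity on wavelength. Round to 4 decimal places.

0.1449

Sxx = Σx² − (Σx)²/n = 943818 − 942841 = 977
Sxy = Σxy − (Σx)(Σy)/n = 33417.77 − 33276.17 = 141.6
b = Sxy/Sxx = 141.6/977 = 0.144933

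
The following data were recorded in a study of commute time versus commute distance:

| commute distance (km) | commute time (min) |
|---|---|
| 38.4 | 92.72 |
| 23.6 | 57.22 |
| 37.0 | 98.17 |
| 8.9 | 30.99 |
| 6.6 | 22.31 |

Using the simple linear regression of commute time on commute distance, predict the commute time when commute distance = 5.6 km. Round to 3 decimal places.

20.664

n = 5, Σx = 114.5, Σy = 301.41, Σxy = 8966.187, Σx² = 3523.29
Sxx = Σx² − (Σx)²/n = 3523.29 − 2622.05 = 901.24
Sxy = Σxy − (Σx)(Σy)/n = 8966.187 − 6902.289 = 2063.898
b = Sxy/Sxx = 2063.898/901.24 = 2.290065
a = ȳ − b·x̄ = 60.282 − 2.290065·22.9 = 7.839516
ŷ(5.6) = a + b·5.6 = 7.839516 + 2.290065·5.6 = 20.663879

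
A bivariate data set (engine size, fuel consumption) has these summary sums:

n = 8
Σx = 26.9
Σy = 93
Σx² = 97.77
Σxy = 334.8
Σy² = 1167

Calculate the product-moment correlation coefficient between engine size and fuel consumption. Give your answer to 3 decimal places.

Sxx = Σx² − (Σx)²/n = 97.77 − 90.45125 = 7.31875
Sxy = Σxy − (Σx)(Σy)/n = 334.8 − 312.7125 = 22.0875
Syy = Σy² − (Σy)²/n = 1167 − 1081.125 = 85.875
r = Sxy/√(Sxx·Syy) = 22.0875/√(628.497656) = 22.0875/25.069856 = 0.881038

0.881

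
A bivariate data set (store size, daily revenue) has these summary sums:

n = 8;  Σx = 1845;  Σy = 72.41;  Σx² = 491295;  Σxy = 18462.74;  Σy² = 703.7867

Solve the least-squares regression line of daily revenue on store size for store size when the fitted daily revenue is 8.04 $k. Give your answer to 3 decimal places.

192.891

Sxx = Σx² − (Σx)²/n = 491295 − 425503.125 = 65791.875
Sxy = Σxy − (Σx)(Σy)/n = 18462.74 − 16699.55625 = 1763.18375
b = Sxy/Sxx = 1763.18375/65791.875 = 0.026799
a = ȳ − b·x̄ = 9.05125 − 0.026799·230.625 = 2.870635
Set a + b·x = 8.04: x = (8.04 − 2.870635) / 0.026799 = 192.890967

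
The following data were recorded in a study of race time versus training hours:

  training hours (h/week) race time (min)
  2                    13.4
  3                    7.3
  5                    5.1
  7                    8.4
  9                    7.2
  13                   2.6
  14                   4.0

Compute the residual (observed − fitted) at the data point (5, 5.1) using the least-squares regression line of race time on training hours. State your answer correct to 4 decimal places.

-3.2375

n = 7, Σx = 53, Σy = 48, Σxy = 287.6, Σx² = 533
Sxx = Σx² − (Σx)²/n = 533 − 401.285714 = 131.714286
Sxy = Σxy − (Σx)(Σy)/n = 287.6 − 363.428571 = -75.828571
b = Sxy/Sxx = -75.828571/131.714286 = -0.575705
a = ȳ − b·x̄ = 6.857143 − (-0.575705)·7.571429 = 11.216052
ŷ(5) = 11.216052 + (-0.575705)·5 = 8.337527
residual = y − ŷ = 5.1 − 8.337527 = -3.237527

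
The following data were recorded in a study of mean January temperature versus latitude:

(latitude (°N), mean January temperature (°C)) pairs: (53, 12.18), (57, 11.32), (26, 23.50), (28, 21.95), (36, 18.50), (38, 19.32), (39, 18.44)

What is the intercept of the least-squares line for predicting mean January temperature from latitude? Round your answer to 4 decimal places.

33.3263

n = 7, Σx = 277, Σy = 125.21, Σxy = 4635.7, Σx² = 11779
Sxx = Σx² − (Σx)²/n = 11779 − 10961.285714 = 817.714286
Sxy = Σxy − (Σx)(Σy)/n = 4635.7 − 4954.738571 = -319.038571
b = Sxy/Sxx = -319.038571/817.714286 = -0.390159
a = ȳ − b·x̄ = 17.887143 − (-0.390159)·39.571429 = 33.326291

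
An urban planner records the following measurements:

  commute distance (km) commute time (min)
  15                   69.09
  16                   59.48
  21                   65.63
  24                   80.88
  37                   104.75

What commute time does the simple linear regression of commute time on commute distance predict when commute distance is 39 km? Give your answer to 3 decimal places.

n = 5, Σx = 113, Σy = 379.83, Σxy = 9183.13, Σx² = 2867
Sxx = Σx² − (Σx)²/n = 2867 − 2553.8 = 313.2
Sxy = Σxy − (Σx)(Σy)/n = 9183.13 − 8584.158 = 598.972
b = Sxy/Sxx = 598.972/313.2 = 1.912427
a = ȳ − b·x̄ = 75.966 − 1.912427·22.6 = 32.745160
ŷ(39) = a + b·39 = 32.745160 + 1.912427·39 = 107.329796

107.330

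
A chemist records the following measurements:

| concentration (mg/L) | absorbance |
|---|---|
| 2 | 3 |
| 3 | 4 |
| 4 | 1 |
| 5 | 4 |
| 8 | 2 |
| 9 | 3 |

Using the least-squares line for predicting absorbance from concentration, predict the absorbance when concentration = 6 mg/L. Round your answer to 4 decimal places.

n = 6, Σx = 31, Σy = 17, Σxy = 85, Σx² = 199
Sxx = Σx² − (Σx)²/n = 199 − 160.166667 = 38.833333
Sxy = Σxy − (Σx)(Σy)/n = 85 − 87.833333 = -2.833333
b = Sxy/Sxx = -2.833333/38.833333 = -0.072961
a = ȳ − b·x̄ = 2.833333 − (-0.072961)·5.166667 = 3.210300
ŷ(6) = a + b·6 = 3.210300 + (-0.072961)·6 = 2.772532

2.7725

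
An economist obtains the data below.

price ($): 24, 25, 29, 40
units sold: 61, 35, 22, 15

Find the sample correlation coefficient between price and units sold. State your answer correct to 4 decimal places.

n = 4, Σx = 118, Σy = 133, Σxy = 3577, Σx² = 3642, Σy² = 5655
Sxx = Σx² − (Σx)²/n = 3642 − 3481 = 161
Sxy = Σxy − (Σx)(Σy)/n = 3577 − 3923.5 = -346.5
Syy = Σy² − (Σy)²/n = 5655 − 4422.25 = 1232.75
r = Sxy/√(Sxx·Syy) = -346.5/√(198472.75) = -346.5/445.502806 = -0.777773

-0.7778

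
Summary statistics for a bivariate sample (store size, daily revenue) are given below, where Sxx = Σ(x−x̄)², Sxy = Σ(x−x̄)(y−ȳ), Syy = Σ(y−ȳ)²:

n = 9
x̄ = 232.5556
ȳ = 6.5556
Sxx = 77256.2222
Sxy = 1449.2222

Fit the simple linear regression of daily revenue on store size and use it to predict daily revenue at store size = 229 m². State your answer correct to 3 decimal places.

b = Sxy/Sxx = 1449.2222/77256.2222 = 0.018759
a = ȳ − b·x̄ = 6.5556 − 0.018759·232.5556 = 2.193172
ŷ(229) = a + b·229 = 2.193172 + 0.018759·229 = 6.488902

6.489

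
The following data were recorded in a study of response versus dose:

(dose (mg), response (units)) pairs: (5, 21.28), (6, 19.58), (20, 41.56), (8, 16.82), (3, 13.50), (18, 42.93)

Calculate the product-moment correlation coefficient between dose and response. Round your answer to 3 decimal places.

0.963

n = 6, Σx = 60, Σy = 155.67, Σxy = 2002.88, Σx² = 858, Σy² = 4871.5957
Sxx = Σx² − (Σx)²/n = 858 − 600 = 258
Sxy = Σxy − (Σx)(Σy)/n = 2002.88 − 1556.7 = 446.18
Syy = Σy² − (Σy)²/n = 4871.5957 − 4038.85815 = 832.73755
r = Sxy/√(Sxx·Syy) = 446.18/√(214846.2879) = 446.18/463.515143 = 0.962601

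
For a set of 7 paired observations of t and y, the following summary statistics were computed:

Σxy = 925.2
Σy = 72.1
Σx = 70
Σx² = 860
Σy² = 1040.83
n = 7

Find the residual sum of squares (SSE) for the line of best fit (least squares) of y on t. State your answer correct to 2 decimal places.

37.59

Sxx = Σx² − (Σx)²/n = 860 − 700 = 160
Sxy = Σxy − (Σx)(Σy)/n = 925.2 − 721 = 204.2
Syy = Σy² − (Σy)²/n = 1040.83 − 742.63 = 298.2
b = Sxy/Sxx = 204.2/160 = 1.27625
SSE = Syy − b·Sxy = 298.2 − 1.27625·204.2 = 37.58975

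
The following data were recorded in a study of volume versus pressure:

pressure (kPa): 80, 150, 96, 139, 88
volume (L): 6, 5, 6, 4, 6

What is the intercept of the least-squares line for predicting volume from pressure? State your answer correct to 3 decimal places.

8.047

n = 5, Σx = 553, Σy = 27, Σxy = 2890, Σx² = 65181
Sxx = Σx² − (Σx)²/n = 65181 − 61161.8 = 4019.2
Sxy = Σxy − (Σx)(Σy)/n = 2890 − 2986.2 = -96.2
b = Sxy/Sxx = -96.2/4019.2 = -0.023935
a = ȳ − b·x̄ = 5.4 − (-0.023935)·110.6 = 8.047223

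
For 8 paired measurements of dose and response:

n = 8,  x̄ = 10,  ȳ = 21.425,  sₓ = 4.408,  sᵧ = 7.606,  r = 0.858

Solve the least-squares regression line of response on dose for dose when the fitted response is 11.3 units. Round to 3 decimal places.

3.161

b = r · sᵧ/sₓ = 0.858 · 7.606/4.408 = 1.480478
a = ȳ − b·x̄ = 21.425 − 1.480478·10 = 6.620218
Set a + b·x = 11.3: x = (11.3 − 6.620218) / 1.480478 = 3.160994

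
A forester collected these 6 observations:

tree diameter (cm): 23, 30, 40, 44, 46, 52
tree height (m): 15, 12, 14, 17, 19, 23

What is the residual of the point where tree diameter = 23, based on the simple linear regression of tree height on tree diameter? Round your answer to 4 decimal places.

n = 6, Σx = 235, Σy = 100, Σxy = 4083, Σx² = 9785
Sxx = Σx² − (Σx)²/n = 9785 − 9204.166667 = 580.833333
Sxy = Σxy − (Σx)(Σy)/n = 4083 − 3916.666667 = 166.333333
b = Sxy/Sxx = 166.333333/580.833333 = 0.286370
a = ȳ − b·x̄ = 16.666667 − 0.286370·39.166667 = 5.450502
ŷ(23) = 5.450502 + 0.286370·23 = 12.037016
residual = y − ŷ = 15 − 12.037016 = 2.962984

2.9630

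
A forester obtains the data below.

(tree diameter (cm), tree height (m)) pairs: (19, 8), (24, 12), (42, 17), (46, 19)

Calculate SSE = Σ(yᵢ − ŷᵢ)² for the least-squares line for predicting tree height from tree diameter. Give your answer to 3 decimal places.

2.551

n = 4, Σx = 131, Σy = 56, Σxy = 2028, Σx² = 4817, Σy² = 858
Sxx = Σx² − (Σx)²/n = 4817 − 4290.25 = 526.75
Sxy = Σxy − (Σx)(Σy)/n = 2028 − 1834 = 194
Syy = Σy² − (Σy)²/n = 858 − 784 = 74
b = Sxy/Sxx = 194/526.75 = 0.368296
SSE = Syy − b·Sxy = 74 − 0.368296·194 = 2.550546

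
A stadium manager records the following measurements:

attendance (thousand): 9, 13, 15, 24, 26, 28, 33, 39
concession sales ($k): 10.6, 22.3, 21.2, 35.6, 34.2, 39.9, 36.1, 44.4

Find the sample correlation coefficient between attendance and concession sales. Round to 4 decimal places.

0.9440

n = 8, Σx = 187, Σy = 244.3, Σxy = 6487, Σx² = 5121, Σy² = 8362.67
Sxx = Σx² − (Σx)²/n = 5121 − 4371.125 = 749.875
Sxy = Σxy − (Σx)(Σy)/n = 6487 − 5710.5125 = 776.4875
Syy = Σy² − (Σy)²/n = 8362.67 − 7460.31125 = 902.35875
r = Sxy/√(Sxx·Syy) = 776.4875/√(676656.267656) = 776.4875/822.591191 = 0.943953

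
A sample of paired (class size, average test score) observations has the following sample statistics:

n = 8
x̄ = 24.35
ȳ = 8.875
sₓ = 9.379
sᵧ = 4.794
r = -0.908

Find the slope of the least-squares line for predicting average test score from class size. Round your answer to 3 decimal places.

b = r · sᵧ/sₓ = -0.908 · 4.794/9.379 = -0.464117

-0.464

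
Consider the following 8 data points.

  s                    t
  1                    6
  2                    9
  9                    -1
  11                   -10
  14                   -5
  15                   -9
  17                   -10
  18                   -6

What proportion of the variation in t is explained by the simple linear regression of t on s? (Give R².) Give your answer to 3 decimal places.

n = 8, Σx = 87, Σy = -26, Σxy = -578, Σx² = 1241, Σy² = 460
Sxx = Σx² − (Σx)²/n = 1241 − 946.125 = 294.875
Sxy = Σxy − (Σx)(Σy)/n = -578 − (-282.75) = -295.25
Syy = Σy² − (Σy)²/n = 460 − 84.5 = 375.5
R² = Sxy²/(Sxx·Syy) = (-295.25)²/(294.875·375.5) = 0.787285

0.787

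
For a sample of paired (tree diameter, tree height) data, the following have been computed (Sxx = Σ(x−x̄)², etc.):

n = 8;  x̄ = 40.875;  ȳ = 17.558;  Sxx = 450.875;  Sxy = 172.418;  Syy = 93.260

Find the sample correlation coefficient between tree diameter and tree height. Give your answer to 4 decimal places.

r = Sxy/√(Sxx·Syy) = 172.418/√(42048.6025) = 172.418/205.057559 = 0.840827

0.8408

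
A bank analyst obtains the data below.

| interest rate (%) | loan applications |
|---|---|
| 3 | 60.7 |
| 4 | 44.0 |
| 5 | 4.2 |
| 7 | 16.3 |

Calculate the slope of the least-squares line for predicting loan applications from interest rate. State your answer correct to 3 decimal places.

n = 4, Σx = 19, Σy = 125.2, Σxy = 493.2, Σx² = 99
Sxx = Σx² − (Σx)²/n = 99 − 90.25 = 8.75
Sxy = Σxy − (Σx)(Σy)/n = 493.2 − 594.7 = -101.5
b = Sxy/Sxx = -101.5/8.75 = -11.6

-11.600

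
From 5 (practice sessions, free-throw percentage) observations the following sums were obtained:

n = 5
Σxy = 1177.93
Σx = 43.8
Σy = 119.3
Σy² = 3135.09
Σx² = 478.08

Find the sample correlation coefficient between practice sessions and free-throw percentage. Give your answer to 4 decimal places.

0.8050

Sxx = Σx² − (Σx)²/n = 478.08 − 383.688 = 94.392
Sxy = Σxy − (Σx)(Σy)/n = 1177.93 − 1045.068 = 132.862
Syy = Σy² − (Σy)²/n = 3135.09 − 2846.498 = 288.592
r = Sxy/√(Sxx·Syy) = 132.862/√(27240.776064) = 132.862/165.047799 = 0.804991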